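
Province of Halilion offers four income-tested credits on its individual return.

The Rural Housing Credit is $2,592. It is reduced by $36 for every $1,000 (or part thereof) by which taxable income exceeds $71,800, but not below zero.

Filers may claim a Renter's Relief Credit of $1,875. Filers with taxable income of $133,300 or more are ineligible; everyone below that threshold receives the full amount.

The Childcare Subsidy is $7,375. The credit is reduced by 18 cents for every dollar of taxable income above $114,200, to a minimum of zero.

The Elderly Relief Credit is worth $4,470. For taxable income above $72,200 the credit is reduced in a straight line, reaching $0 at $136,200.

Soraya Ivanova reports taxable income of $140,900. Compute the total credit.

$2,641

Rural Housing Credit: income exceeds $71,800 by $69,100, which is 70 full-or-partial $1,000 increments; reduction = 70 × $36 = $2,520, leaving $72.
Renter's Relief Credit: $140,900 meets or exceeds the $133,300 cutoff, so the credit is $0.
Childcare Subsidy: 18% of the $26,700 excess over $114,200 is $4,806; credit = $7,375 − $4,806 = $2,569.
Elderly Relief Credit: $140,900 is at or above $136,200, so the credit is $0.
Total: $72 + $0 + $2,569 + $0 = $2,641.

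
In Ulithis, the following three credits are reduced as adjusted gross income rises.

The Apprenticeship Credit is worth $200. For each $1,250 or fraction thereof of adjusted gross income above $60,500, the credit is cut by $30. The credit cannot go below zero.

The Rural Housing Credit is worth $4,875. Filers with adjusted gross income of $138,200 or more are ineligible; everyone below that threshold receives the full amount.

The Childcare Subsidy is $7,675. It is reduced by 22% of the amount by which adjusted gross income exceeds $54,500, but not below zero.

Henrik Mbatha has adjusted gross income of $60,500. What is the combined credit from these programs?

Apprenticeship Credit: $60,500 is at or below the $60,500 threshold, so the full $200 applies.
Rural Housing Credit: $60,500 is below the $138,200 cutoff, so the full $4,875 applies.
Childcare Subsidy: 22% of the $6,000 excess over $54,500 is $1,320; credit = $7,675 − $1,320 = $6,355.
Total: $200 + $4,875 + $6,355 = $11,430.

$11,430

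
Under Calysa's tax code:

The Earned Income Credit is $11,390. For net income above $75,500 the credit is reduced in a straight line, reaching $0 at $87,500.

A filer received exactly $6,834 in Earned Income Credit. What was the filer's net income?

$6,834 is 6,834/11,390 of the full $11,390, so 4,556/11,390 of the $12,000 range has been used: income = $75,500 + $12,000 × 4,556/11,390 = $80,300.

$80,300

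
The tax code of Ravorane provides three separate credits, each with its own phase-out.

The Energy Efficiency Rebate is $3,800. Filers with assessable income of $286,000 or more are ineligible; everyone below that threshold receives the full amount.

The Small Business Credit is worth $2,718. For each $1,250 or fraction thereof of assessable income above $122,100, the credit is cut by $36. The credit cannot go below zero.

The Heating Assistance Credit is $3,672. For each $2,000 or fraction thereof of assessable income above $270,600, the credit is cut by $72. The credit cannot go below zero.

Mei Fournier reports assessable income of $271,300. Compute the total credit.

Energy Efficiency Rebate: $271,300 is below the $286,000 cutoff, so the full $3,800 applies.
Small Business Credit: income exceeds $122,100 by $149,200 → 120 increments × $36 = $4,320 ≥ base, so the credit is $0.
Heating Assistance Credit: income exceeds $270,600 by $700, which is 1 full-or-partial $2,000 increment; reduction = 1 × $72 = $72, leaving $3,600.
Total: $3,800 + $0 + $3,600 = $7,400.

$7,400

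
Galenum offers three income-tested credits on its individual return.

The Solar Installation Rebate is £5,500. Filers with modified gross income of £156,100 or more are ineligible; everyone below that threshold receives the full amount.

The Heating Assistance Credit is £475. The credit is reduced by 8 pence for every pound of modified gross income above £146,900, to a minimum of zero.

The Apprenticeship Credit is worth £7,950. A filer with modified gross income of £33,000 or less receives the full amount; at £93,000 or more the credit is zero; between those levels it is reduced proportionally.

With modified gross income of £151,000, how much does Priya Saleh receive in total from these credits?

£5,647

Solar Installation Rebate: £151,000 is below the £156,100 cutoff, so the full £5,500 applies.
Heating Assistance Credit: 8% of the £4,100 excess over £146,900 is £328; credit = £475 − £328 = £147.
Apprenticeship Credit: £151,000 is at or above £93,000, so the credit is £0.
Total: £5,500 + £147 + £0 = £5,647.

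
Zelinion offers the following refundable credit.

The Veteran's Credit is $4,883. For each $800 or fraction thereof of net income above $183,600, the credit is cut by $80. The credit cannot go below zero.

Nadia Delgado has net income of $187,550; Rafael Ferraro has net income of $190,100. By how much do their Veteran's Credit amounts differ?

Nadia ($187,550): Veteran's Credit: income exceeds $183,600 by $3,950, which is 5 full-or-partial $800 increments; reduction = 5 × $80 = $400, leaving $4,483.
Rafael ($190,100): Veteran's Credit: income exceeds $183,600 by $6,500, which is 9 full-or-partial $800 increments; reduction = 9 × $80 = $720, leaving $4,163.
Difference: |$4,483 − $4,163| = $320.

$320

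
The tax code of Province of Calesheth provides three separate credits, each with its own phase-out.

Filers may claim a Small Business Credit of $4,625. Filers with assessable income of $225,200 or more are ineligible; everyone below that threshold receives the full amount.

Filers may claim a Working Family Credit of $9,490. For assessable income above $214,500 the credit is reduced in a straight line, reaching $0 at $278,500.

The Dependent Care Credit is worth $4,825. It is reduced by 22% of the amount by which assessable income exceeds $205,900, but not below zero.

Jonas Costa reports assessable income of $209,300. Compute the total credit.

$18,192

Small Business Credit: $209,300 is below the $225,200 cutoff, so the full $4,625 applies.
Working Family Credit: $209,300 is at or below the $214,500 threshold, so the full $9,490 applies.
Dependent Care Credit: 22% of the $3,400 excess over $205,900 is $748; credit = $4,825 − $748 = $4,077.
Total: $4,625 + $9,490 + $4,077 = $18,192.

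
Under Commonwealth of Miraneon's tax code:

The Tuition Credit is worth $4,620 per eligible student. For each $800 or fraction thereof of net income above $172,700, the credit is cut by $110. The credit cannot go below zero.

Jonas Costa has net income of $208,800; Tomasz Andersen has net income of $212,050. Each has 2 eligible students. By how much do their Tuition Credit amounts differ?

Jonas ($208,800): Tuition Credit: base = 2 × $4,620 = $9,240. income exceeds $172,700 by $36,100, which is 46 full-or-partial $800 increments; reduction = 46 × $110 = $5,060, leaving $4,180.
Tomasz ($212,050): Tuition Credit: base = 2 × $4,620 = $9,240. income exceeds $172,700 by $39,350, which is 50 full-or-partial $800 increments; reduction = 50 × $110 = $5,500, leaving $3,740.
Difference: |$4,180 − $3,740| = $440.

$440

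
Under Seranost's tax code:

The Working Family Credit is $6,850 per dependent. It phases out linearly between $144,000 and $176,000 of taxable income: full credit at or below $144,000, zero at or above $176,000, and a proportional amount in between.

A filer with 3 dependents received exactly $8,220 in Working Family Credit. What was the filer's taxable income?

Full credit = 3 × $6,850 = $20,550.
$8,220 is 8,220/20,550 of the full $20,550, so 12,330/20,550 of the $32,000 range has been used: income = $144,000 + $32,000 × 12,330/20,550 = $163,200.

$163,200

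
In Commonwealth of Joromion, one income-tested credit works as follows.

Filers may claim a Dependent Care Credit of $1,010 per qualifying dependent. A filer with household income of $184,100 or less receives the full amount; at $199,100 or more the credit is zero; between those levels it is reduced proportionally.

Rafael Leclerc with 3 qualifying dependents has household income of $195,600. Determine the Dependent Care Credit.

$707

Dependent Care Credit: base = 3 × $1,010 = $3,030. $195,600 is $11,500 into a $15,000 phase-out range, leaving 3,500/15,000 of the credit: $3,030 × 3,500/15,000 = $707.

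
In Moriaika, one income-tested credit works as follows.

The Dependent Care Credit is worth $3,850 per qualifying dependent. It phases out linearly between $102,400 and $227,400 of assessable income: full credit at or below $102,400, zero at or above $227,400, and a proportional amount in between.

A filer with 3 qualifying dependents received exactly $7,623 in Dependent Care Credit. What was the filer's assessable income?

Full credit = 3 × $3,850 = $11,550.
$7,623 is 7,623/11,550 of the full $11,550, so 3,927/11,550 of the $125,000 range has been used: income = $102,400 + $125,000 × 3,927/11,550 = $144,900.

$144,900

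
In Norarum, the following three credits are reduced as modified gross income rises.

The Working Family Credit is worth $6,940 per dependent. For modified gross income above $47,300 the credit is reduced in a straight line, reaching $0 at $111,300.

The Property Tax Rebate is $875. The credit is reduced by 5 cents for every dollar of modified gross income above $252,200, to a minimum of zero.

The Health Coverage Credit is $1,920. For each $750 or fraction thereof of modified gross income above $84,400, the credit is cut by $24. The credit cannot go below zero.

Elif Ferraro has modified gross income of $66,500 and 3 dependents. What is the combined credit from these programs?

$17,369

Working Family Credit: base = 3 × $6,940 = $20,820. $66,500 is $19,200 into a $64,000 phase-out range, leaving 44,800/64,000 of the credit: $20,820 × 44,800/64,000 = $14,574.
Property Tax Rebate: $66,500 is at or below the $252,200 threshold, so the full $875 applies.
Health Coverage Credit: $66,500 is at or below the $84,400 threshold, so the full $1,920 applies.
Total: $14,574 + $875 + $1,920 = $17,369.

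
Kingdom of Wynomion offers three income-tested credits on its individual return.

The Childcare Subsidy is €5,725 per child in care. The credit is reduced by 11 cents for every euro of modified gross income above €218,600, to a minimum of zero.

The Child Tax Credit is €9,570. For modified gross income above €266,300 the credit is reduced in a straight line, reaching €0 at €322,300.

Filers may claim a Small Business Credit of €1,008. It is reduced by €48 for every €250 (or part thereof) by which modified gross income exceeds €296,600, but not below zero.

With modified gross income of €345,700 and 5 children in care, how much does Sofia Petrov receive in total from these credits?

Childcare Subsidy: base = 5 × €5,725 = €28,625. 11% of the €127,100 excess over €218,600 is €13,981; credit = €28,625 − €13,981 = €14,644.
Child Tax Credit: €345,700 is at or above €322,300, so the credit is €0.
Small Business Credit: income exceeds €296,600 by €49,100 → 197 increments × €48 = €9,456 ≥ base, so the credit is €0.
Total: €14,644 + €0 + €0 = €14,644.

€14,644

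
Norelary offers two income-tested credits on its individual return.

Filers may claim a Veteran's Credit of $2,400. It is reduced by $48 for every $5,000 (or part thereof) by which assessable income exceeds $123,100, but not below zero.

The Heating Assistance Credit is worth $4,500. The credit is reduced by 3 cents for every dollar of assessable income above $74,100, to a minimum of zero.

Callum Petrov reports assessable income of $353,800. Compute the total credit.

$144

Veteran's Credit: income exceeds $123,100 by $230,700, which is 47 full-or-partial $5,000 increments; reduction = 47 × $48 = $2,256, leaving $144.
Heating Assistance Credit: 3% of the $279,700 excess over $74,100 is $8,391 ≥ base, so the credit is $0.
Total: $144 + $0 = $144.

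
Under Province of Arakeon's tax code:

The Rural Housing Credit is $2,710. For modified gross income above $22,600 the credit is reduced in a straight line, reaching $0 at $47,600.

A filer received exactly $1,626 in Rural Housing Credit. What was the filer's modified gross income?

$1,626 is 1,626/2,710 of the full $2,710, so 1,084/2,710 of the $25,000 range has been used: income = $22,600 + $25,000 × 1,084/2,710 = $32,600.

$32,600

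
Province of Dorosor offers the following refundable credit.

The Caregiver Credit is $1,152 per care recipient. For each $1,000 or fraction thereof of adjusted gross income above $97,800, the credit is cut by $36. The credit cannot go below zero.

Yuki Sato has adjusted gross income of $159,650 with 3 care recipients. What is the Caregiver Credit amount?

$1,224

Caregiver Credit: base = 3 × $1,152 = $3,456. income exceeds $97,800 by $61,850, which is 62 full-or-partial $1,000 increments; reduction = 62 × $36 = $2,232, leaving $1,224.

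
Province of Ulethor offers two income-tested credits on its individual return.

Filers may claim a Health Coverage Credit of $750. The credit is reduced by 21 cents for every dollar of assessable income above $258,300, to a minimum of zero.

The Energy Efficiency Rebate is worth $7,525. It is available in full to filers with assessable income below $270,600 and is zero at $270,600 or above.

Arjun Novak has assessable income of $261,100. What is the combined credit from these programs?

Health Coverage Credit: 21% of the $2,800 excess over $258,300 is $588; credit = $750 − $588 = $162.
Energy Efficiency Rebate: $261,100 is below the $270,600 cutoff, so the full $7,525 applies.
Total: $162 + $7,525 = $7,687.

$7,687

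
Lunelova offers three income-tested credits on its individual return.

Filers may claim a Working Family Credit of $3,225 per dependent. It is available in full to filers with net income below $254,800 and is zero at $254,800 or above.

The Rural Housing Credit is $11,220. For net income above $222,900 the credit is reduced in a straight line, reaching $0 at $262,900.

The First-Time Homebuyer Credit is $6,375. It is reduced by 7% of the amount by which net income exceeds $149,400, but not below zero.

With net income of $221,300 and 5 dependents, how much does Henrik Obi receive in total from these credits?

Working Family Credit: base = 5 × $3,225 = $16,125. $221,300 is below the $254,800 cutoff, so the full $16,125 applies.
Rural Housing Credit: $221,300 is at or below the $222,900 threshold, so the full $11,220 applies.
First-Time Homebuyer Credit: 7% of the $71,900 excess over $149,400 is $5,033; credit = $6,375 − $5,033 = $1,342.
Total: $16,125 + $11,220 + $1,342 = $28,687.

$28,687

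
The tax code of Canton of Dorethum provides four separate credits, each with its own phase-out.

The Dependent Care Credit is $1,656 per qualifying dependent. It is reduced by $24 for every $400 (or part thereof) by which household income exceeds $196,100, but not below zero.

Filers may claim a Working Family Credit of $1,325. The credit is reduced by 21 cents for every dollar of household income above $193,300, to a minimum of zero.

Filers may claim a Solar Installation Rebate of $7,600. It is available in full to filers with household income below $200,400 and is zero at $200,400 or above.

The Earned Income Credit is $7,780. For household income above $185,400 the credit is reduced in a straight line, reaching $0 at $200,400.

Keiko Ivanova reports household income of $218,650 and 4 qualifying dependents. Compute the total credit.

$5,256

Dependent Care Credit: base = 4 × $1,656 = $6,624. income exceeds $196,100 by $22,550, which is 57 full-or-partial $400 increments; reduction = 57 × $24 = $1,368, leaving $5,256.
Working Family Credit: 21% of the $25,350 excess over $193,300 is $5,323.50 ≥ base, so the credit is $0.
Solar Installation Rebate: $218,650 meets or exceeds the $200,400 cutoff, so the credit is $0.
Earned Income Credit: $218,650 is at or above $200,400, so the credit is $0.
Total: $5,256 + $0 + $0 + $0 = $5,256.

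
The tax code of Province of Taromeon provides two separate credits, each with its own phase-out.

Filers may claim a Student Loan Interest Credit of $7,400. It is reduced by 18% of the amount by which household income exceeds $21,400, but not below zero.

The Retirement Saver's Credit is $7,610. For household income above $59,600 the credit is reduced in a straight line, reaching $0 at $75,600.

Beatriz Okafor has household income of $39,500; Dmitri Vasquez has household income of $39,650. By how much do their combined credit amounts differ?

Beatriz ($39,500): Student Loan Interest Credit: 18% of the $18,100 excess over $21,400 is $3,258; credit = $7,400 − $3,258 = $4,142. Retirement Saver's Credit: $39,500 is at or below the $59,600 threshold, so the full $7,610 applies. total $4,142 + $7,610 = $11,752
Dmitri ($39,650): Student Loan Interest Credit: 18% of the $18,250 excess over $21,400 is $3,285; credit = $7,400 − $3,285 = $4,115. Retirement Saver's Credit: $39,650 is at or below the $59,600 threshold, so the full $7,610 applies. total $4,115 + $7,610 = $11,725
Difference: |$11,752 − $11,725| = $27.

$27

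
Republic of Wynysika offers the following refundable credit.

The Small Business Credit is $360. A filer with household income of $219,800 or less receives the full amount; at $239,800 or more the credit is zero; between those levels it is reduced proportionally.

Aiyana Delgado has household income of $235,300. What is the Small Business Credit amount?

Small Business Credit: $235,300 is $15,500 into a $20,000 phase-out range, leaving 4,500/20,000 of the credit: $360 × 4,500/20,000 = $81.

$81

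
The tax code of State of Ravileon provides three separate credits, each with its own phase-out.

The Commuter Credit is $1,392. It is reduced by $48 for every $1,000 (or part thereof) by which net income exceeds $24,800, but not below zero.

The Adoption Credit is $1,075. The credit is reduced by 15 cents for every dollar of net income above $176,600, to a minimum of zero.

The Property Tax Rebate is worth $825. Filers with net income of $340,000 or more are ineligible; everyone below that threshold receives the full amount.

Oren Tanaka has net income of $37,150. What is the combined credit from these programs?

Commuter Credit: income exceeds $24,800 by $12,350, which is 13 full-or-partial $1,000 increments; reduction = 13 × $48 = $624, leaving $768.
Adoption Credit: $37,150 is at or below the $176,600 threshold, so the full $1,075 applies.
Property Tax Rebate: $37,150 is below the $340,000 cutoff, so the full $825 applies.
Total: $768 + $1,075 + $825 = $2,668.

$2,668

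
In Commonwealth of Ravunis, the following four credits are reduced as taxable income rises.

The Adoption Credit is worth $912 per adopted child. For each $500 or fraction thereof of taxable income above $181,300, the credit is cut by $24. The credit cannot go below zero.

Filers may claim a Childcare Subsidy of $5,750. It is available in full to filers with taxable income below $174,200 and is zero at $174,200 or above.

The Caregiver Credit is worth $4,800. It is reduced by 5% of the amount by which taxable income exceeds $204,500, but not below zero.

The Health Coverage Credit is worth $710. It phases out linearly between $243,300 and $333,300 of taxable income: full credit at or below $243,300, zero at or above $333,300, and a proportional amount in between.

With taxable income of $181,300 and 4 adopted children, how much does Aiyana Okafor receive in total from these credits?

$9,158

Adoption Credit: base = 4 × $912 = $3,648. $181,300 is at or below the $181,300 threshold, so the full $3,648 applies.
Childcare Subsidy: $181,300 meets or exceeds the $174,200 cutoff, so the credit is $0.
Caregiver Credit: $181,300 is at or below the $204,500 threshold, so the full $4,800 applies.
Health Coverage Credit: $181,300 is at or below the $243,300 threshold, so the full $710 applies.
Total: $3,648 + $0 + $4,800 + $710 = $9,158.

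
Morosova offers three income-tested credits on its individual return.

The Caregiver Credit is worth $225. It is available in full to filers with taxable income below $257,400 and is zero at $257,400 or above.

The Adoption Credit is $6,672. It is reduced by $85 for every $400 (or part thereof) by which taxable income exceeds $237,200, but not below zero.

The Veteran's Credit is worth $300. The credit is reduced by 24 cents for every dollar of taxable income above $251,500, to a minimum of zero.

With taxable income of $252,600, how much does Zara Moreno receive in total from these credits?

$3,618

Caregiver Credit: $252,600 is below the $257,400 cutoff, so the full $225 applies.
Adoption Credit: income exceeds $237,200 by $15,400, which is 39 full-or-partial $400 increments; reduction = 39 × $85 = $3,315, leaving $3,357.
Veteran's Credit: 24% of the $1,100 excess over $251,500 is $264; credit = $300 − $264 = $36.
Total: $225 + $3,357 + $36 = $3,618.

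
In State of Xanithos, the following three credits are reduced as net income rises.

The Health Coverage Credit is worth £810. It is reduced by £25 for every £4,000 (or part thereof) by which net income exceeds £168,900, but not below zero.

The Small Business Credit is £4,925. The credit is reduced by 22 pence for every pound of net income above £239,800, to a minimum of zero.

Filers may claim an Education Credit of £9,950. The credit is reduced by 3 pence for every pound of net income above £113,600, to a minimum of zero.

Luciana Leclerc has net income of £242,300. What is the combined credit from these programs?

£10,799

Health Coverage Credit: income exceeds £168,900 by £73,400, which is 19 full-or-partial £4,000 increments; reduction = 19 × £25 = £475, leaving £335.
Small Business Credit: 22% of the £2,500 excess over £239,800 is £550; credit = £4,925 − £550 = £4,375.
Education Credit: 3% of the £128,700 excess over £113,600 is £3,861; credit = £9,950 − £3,861 = £6,089.
Total: £335 + £4,375 + £6,089 = £10,799.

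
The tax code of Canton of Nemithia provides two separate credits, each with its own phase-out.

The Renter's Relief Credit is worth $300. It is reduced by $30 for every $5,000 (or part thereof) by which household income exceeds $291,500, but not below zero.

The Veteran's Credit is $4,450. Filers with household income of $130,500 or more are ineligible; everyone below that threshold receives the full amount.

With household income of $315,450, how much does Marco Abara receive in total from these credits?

$150

Renter's Relief Credit: income exceeds $291,500 by $23,950, which is 5 full-or-partial $5,000 increments; reduction = 5 × $30 = $150, leaving $150.
Veteran's Credit: $315,450 meets or exceeds the $130,500 cutoff, so the credit is $0.
Total: $150 + $0 = $150.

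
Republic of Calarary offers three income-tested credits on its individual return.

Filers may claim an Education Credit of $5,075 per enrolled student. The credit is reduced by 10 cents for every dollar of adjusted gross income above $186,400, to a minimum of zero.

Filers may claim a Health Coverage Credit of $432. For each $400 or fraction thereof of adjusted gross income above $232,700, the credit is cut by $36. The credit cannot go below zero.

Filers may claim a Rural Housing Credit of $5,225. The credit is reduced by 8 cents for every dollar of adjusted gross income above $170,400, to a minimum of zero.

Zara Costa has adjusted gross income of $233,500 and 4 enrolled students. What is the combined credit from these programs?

Education Credit: base = 4 × $5,075 = $20,300. 10% of the $47,100 excess over $186,400 is $4,710; credit = $20,300 − $4,710 = $15,590.
Health Coverage Credit: income exceeds $232,700 by $800, which is 2 full-or-partial $400 increments; reduction = 2 × $36 = $72, leaving $360.
Rural Housing Credit: 8% of the $63,100 excess over $170,400 is $5,048; credit = $5,225 − $5,048 = $177.
Total: $15,590 + $360 + $177 = $16,127.

$16,127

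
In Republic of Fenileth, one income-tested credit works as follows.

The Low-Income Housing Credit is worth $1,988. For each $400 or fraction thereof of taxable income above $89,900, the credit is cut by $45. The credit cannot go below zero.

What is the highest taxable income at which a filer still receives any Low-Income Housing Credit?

After 44 increments the reduction is 44 × $45 = $1,980, leaving $8; one more increment wipes it out. Increment 44 ends at excess 44 × $400 = $17,600, so the highest qualifying income is $89,900 + $17,600 = $107,500.

$107,500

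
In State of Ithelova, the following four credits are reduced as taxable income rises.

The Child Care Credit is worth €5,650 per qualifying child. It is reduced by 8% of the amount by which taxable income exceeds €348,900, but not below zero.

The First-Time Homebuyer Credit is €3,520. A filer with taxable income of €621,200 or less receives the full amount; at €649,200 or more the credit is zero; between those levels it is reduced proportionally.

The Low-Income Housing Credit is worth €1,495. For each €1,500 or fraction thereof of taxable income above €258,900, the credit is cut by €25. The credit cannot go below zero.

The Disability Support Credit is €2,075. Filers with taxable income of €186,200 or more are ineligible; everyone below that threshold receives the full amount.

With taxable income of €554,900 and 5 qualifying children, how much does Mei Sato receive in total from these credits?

Child Care Credit: base = 5 × €5,650 = €28,250. 8% of the €206,000 excess over €348,900 is €16,480; credit = €28,250 − €16,480 = €11,770.
First-Time Homebuyer Credit: €554,900 is at or below the €621,200 threshold, so the full €3,520 applies.
Low-Income Housing Credit: income exceeds €258,900 by €296,000 → 198 increments × €25 = €4,950 ≥ base, so the credit is €0.
Disability Support Credit: €554,900 meets or exceeds the €186,200 cutoff, so the credit is €0.
Total: €11,770 + €3,520 + €0 + €0 = €15,290.

€15,290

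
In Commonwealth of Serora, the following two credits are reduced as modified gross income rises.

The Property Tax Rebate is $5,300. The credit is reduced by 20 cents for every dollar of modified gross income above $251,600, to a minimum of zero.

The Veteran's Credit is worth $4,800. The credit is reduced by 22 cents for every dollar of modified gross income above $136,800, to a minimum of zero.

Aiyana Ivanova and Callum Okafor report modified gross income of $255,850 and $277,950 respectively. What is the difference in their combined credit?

$4,420

Aiyana ($255,850): Property Tax Rebate: 20% of the $4,250 excess over $251,600 is $850; credit = $5,300 − $850 = $4,450. Veteran's Credit: 22% of the $119,050 excess over $136,800 is $26,191 ≥ base, so the credit is $0. total $4,450 + $0 = $4,450
Callum ($277,950): Property Tax Rebate: 20% of the $26,350 excess over $251,600 is $5,270; credit = $5,300 − $5,270 = $30. Veteran's Credit: 22% of the $141,150 excess over $136,800 is $31,053 ≥ base, so the credit is $0. total $30 + $0 = $30
Difference: |$4,450 − $30| = $4,420.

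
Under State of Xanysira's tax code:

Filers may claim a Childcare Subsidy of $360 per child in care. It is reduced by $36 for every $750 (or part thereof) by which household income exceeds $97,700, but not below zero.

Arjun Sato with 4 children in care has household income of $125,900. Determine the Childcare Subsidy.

Childcare Subsidy: base = 4 × $360 = $1,440. income exceeds $97,700 by $28,200, which is 38 full-or-partial $750 increments; reduction = 38 × $36 = $1,368, leaving $72.

$72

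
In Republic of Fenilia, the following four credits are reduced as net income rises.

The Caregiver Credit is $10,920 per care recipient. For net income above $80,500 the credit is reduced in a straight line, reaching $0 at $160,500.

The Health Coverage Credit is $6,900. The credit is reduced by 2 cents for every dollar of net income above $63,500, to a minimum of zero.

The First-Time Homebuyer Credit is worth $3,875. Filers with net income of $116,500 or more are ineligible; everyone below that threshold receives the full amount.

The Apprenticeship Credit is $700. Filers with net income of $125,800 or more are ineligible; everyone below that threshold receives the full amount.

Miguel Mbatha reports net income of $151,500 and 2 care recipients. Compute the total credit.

$7,597

Caregiver Credit: base = 2 × $10,920 = $21,840. $151,500 is $71,000 into a $80,000 phase-out range, leaving 9,000/80,000 of the credit: $21,840 × 9,000/80,000 = $2,457.
Health Coverage Credit: 2% of the $88,000 excess over $63,500 is $1,760; credit = $6,900 − $1,760 = $5,140.
First-Time Homebuyer Credit: $151,500 meets or exceeds the $116,500 cutoff, so the credit is $0.
Apprenticeship Credit: $151,500 meets or exceeds the $125,800 cutoff, so the credit is $0.
Total: $2,457 + $5,140 + $0 + $0 = $7,597.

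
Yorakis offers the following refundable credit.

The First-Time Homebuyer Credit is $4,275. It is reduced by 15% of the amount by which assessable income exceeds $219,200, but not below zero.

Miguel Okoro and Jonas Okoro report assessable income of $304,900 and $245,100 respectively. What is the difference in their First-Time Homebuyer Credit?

$390

Miguel ($304,900): First-Time Homebuyer Credit: 15% of the $85,700 excess over $219,200 is $12,855 ≥ base, so the credit is $0.
Jonas ($245,100): First-Time Homebuyer Credit: 15% of the $25,900 excess over $219,200 is $3,885; credit = $4,275 − $3,885 = $390.
Difference: |$0 − $390| = $390.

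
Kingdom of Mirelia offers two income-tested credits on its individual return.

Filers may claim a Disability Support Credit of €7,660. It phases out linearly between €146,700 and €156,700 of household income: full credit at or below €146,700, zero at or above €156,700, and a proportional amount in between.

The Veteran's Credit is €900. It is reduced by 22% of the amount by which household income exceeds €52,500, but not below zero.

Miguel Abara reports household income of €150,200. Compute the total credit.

€4,979

Disability Support Credit: €150,200 is €3,500 into a €10,000 phase-out range, leaving 6,500/10,000 of the credit: €7,660 × 6,500/10,000 = €4,979.
Veteran's Credit: 22% of the €97,700 excess over €52,500 is €21,494 ≥ base, so the credit is €0.
Total: €4,979 + €0 = €4,979.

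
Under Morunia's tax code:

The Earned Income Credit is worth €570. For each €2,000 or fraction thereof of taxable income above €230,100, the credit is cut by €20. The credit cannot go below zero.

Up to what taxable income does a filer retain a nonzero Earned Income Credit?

€286,100

After 28 increments the reduction is 28 × €20 = €560, leaving €10; one more increment wipes it out. Increment 28 ends at excess 28 × €2,000 = €56,000, so the highest qualifying income is €230,100 + €56,000 = €286,100.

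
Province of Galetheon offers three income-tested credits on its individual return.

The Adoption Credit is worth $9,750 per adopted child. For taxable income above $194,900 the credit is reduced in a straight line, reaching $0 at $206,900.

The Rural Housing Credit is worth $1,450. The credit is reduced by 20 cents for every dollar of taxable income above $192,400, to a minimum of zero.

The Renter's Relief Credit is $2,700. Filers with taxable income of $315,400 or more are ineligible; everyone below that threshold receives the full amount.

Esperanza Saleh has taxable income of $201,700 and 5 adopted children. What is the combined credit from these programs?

Adoption Credit: base = 5 × $9,750 = $48,750. $201,700 is $6,800 into a $12,000 phase-out range, leaving 5,200/12,000 of the credit: $48,750 × 5,200/12,000 = $21,125.
Rural Housing Credit: 20% of the $9,300 excess over $192,400 is $1,860 ≥ base, so the credit is $0.
Renter's Relief Credit: $201,700 is below the $315,400 cutoff, so the full $2,700 applies.
Total: $21,125 + $0 + $2,700 = $23,825.

$23,825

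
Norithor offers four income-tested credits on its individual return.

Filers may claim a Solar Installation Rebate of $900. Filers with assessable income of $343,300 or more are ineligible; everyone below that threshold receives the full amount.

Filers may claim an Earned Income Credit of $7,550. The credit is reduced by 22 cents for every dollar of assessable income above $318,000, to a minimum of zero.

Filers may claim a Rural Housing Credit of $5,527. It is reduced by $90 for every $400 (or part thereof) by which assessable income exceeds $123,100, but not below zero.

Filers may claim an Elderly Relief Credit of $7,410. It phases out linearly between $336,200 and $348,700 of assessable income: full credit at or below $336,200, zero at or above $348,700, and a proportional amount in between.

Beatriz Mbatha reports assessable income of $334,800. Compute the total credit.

Solar Installation Rebate: $334,800 is below the $343,300 cutoff, so the full $900 applies.
Earned Income Credit: 22% of the $16,800 excess over $318,000 is $3,696; credit = $7,550 − $3,696 = $3,854.
Rural Housing Credit: income exceeds $123,100 by $211,700 → 530 increments × $90 = $47,700 ≥ base, so the credit is $0.
Elderly Relief Credit: $334,800 is at or below the $336,200 threshold, so the full $7,410 applies.
Total: $900 + $3,854 + $0 + $7,410 = $12,164.

$12,164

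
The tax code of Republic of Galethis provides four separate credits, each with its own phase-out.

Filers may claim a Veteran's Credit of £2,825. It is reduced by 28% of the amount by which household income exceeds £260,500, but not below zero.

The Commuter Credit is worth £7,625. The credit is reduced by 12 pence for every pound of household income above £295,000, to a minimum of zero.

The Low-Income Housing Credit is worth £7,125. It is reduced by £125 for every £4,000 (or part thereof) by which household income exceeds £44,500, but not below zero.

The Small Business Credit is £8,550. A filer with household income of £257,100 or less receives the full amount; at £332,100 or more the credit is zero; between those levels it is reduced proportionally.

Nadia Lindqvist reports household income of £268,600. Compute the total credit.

£15,421

Veteran's Credit: 28% of the £8,100 excess over £260,500 is £2,268; credit = £2,825 − £2,268 = £557.
Commuter Credit: £268,600 is at or below the £295,000 threshold, so the full £7,625 applies.
Low-Income Housing Credit: income exceeds £44,500 by £224,100 → 57 increments × £125 = £7,125 ≥ base, so the credit is £0.
Small Business Credit: £268,600 is £11,500 into a £75,000 phase-out range, leaving 63,500/75,000 of the credit: £8,550 × 63,500/75,000 = £7,239.
Total: £557 + £7,625 + £0 + £7,239 = £15,421.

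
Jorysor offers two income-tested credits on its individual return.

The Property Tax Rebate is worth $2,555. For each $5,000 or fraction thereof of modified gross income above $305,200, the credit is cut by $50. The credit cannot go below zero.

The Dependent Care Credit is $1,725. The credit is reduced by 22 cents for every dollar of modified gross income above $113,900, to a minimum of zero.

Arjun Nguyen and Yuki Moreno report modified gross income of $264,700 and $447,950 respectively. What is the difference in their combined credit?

$1,450

Arjun ($264,700): Property Tax Rebate: $264,700 is at or below the $305,200 threshold, so the full $2,555 applies. Dependent Care Credit: 22% of the $150,800 excess over $113,900 is $33,176 ≥ base, so the credit is $0. total $2,555 + $0 = $2,555
Yuki ($447,950): Property Tax Rebate: income exceeds $305,200 by $142,750, which is 29 full-or-partial $5,000 increments; reduction = 29 × $50 = $1,450, leaving $1,105. Dependent Care Credit: 22% of the $334,050 excess over $113,900 is $73,491 ≥ base, so the credit is $0. total $1,105 + $0 = $1,105
Difference: |$2,555 − $1,105| = $1,450.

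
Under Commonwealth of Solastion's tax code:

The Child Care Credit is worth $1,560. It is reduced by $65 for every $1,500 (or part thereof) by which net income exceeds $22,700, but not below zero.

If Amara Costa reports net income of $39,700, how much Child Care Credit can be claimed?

Child Care Credit: income exceeds $22,700 by $17,000, which is 12 full-or-partial $1,500 increments; reduction = 12 × $65 = $780, leaving $780.

$780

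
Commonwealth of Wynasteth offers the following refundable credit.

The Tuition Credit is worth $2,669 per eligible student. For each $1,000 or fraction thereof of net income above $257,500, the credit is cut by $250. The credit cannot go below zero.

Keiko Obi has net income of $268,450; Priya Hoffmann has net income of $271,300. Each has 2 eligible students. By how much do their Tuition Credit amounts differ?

Keiko ($268,450): Tuition Credit: base = 2 × $2,669 = $5,338. income exceeds $257,500 by $10,950, which is 11 full-or-partial $1,000 increments; reduction = 11 × $250 = $2,750, leaving $2,588.
Priya ($271,300): Tuition Credit: base = 2 × $2,669 = $5,338. income exceeds $257,500 by $13,800, which is 14 full-or-partial $1,000 increments; reduction = 14 × $250 = $3,500, leaving $1,838.
Difference: |$2,588 − $1,838| = $750.

$750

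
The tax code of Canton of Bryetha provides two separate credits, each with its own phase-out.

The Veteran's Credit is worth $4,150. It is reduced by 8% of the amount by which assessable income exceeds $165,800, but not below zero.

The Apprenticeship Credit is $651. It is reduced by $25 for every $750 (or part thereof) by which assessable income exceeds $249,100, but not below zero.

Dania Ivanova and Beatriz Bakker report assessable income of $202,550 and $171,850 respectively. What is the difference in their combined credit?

$2,456

Dania ($202,550): Veteran's Credit: 8% of the $36,750 excess over $165,800 is $2,940; credit = $4,150 − $2,940 = $1,210. Apprenticeship Credit: $202,550 is at or below the $249,100 threshold, so the full $651 applies. total $1,210 + $651 = $1,861
Beatriz ($171,850): Veteran's Credit: 8% of the $6,050 excess over $165,800 is $484; credit = $4,150 − $484 = $3,666. Apprenticeship Credit: $171,850 is at or below the $249,100 threshold, so the full $651 applies. total $3,666 + $651 = $4,317
Difference: |$1,861 − $4,317| = $2,456.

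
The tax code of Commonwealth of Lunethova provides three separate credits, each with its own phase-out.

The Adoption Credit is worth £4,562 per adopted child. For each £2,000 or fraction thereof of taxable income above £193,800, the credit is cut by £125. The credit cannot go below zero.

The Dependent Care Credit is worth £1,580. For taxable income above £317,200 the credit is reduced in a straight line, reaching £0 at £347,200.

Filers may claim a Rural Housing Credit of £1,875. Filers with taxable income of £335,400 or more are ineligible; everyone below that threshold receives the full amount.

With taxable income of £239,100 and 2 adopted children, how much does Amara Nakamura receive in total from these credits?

£9,704

Adoption Credit: base = 2 × £4,562 = £9,124. income exceeds £193,800 by £45,300, which is 23 full-or-partial £2,000 increments; reduction = 23 × £125 = £2,875, leaving £6,249.
Dependent Care Credit: £239,100 is at or below the £317,200 threshold, so the full £1,580 applies.
Rural Housing Credit: £239,100 is below the £335,400 cutoff, so the full £1,875 applies.
Total: £6,249 + £1,580 + £1,875 = £9,704.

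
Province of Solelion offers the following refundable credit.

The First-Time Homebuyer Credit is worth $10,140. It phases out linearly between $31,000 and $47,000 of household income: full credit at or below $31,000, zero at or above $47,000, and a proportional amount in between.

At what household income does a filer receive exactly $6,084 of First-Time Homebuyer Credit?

$6,084 is 6,084/10,140 of the full $10,140, so 4,056/10,140 of the $16,000 range has been used: income = $31,000 + $16,000 × 4,056/10,140 = $37,400.

$37,400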